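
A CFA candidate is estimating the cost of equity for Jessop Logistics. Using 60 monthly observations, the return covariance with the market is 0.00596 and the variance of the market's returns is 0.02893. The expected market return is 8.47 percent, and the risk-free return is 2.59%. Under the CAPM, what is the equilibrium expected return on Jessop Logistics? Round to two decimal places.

β = Cov(R_i, R_m) / Var(R_m) = 0.00596 / 0.02893 = 0.2060
MRP = 8.47% − 2.59% = 5.88%
E(R) = R_f + β × MRP = 2.59% + 0.2060 × 5.88% = 3.80%

3.80%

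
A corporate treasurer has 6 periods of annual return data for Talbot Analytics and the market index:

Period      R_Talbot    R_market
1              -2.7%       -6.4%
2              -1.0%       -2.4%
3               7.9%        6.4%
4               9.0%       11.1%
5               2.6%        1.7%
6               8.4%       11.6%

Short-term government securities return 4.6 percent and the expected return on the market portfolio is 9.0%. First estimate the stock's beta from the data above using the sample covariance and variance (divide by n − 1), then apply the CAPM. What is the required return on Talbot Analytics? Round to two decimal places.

7.61%

Mean R_i = (-2.7 − 1.0 + 7.9 + 9.0 + 2.6 + 8.4) / 6 = 4.0333%
Mean R_m = (-6.4 − 2.4 + 6.4 + 11.1 + 1.7 + 11.6) / 6 = 3.6667%
Σ(R_i − R̄_i)(R_m − R̄_m) = 183.2667  ⇒  Cov = 183.2667 / 5 = 36.6533
Σ(R_m − R̄_m)² = 267.6733  ⇒  Var(R_m) = 267.6733 / 5 = 53.5347
β = Cov / Var(R_m) = 36.6533 / 53.5347 = 0.6847
MRP = 9.0% − 4.6% = 4.40%
E(R) = R_f + β × MRP = 4.6% + 0.6847 × 4.4% = 7.61%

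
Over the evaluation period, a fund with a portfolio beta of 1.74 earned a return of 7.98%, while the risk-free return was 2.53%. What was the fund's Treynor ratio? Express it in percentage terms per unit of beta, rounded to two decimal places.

3.13%

Treynor = (R_P − R_f) / β_P = (7.98% − 2.53%) / 1.7400 = 5.45% / 1.7400 = 3.13%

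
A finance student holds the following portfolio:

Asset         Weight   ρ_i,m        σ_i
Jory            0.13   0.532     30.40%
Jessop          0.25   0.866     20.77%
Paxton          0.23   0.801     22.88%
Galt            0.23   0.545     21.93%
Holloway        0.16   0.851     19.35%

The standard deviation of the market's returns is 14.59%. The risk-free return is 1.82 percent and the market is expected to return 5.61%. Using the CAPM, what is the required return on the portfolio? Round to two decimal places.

6.03%

β_Jory = 0.532 × 30.40% / 14.59% = 1.1085
β_Jessop = 0.866 × 20.77% / 14.59% = 1.2328
β_Paxton = 0.801 × 22.88% / 14.59% = 1.2561
β_Galt = 0.545 × 21.93% / 14.59% = 0.8192
β_Holloway = 0.851 × 19.35% / 14.59% = 1.1286
β_P = Σ w_i β_i = 0.13×1.1085 + 0.25×1.2328 + 0.23×1.2561 + 0.23×0.8192 + 0.16×1.1286 = 1.1102
MRP = 5.61% − 1.82% = 3.79%
E(R_P) = R_f + β_P × MRP = 1.82% + 1.1102 × 3.79% = 6.03%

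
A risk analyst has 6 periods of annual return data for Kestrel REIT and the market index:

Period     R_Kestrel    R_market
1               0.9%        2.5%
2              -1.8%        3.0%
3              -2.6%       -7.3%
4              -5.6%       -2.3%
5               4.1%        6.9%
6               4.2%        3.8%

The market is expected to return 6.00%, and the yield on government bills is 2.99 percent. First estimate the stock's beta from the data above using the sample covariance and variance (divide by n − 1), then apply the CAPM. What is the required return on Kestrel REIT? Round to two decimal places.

Mean R_i = (0.9 − 1.8 − 2.6 − 5.6 + 4.1 + 4.2) / 6 = -0.1333%
Mean R_m = (2.5 + 3.0 − 7.3 − 2.3 + 6.9 + 3.8) / 6 = 1.1000%
Σ(R_i − R̄_i)(R_m − R̄_m) = 73.8400  ⇒  Cov = 73.8400 / 5 = 14.7680
Σ(R_m − R̄_m)² = 128.6200  ⇒  Var(R_m) = 128.6200 / 5 = 25.7240
β = Cov / Var(R_m) = 14.7680 / 25.7240 = 0.5741
MRP = 6.00% − 2.99% = 3.01%
E(R) = R_f + β × MRP = 2.99% + 0.5741 × 3.01% = 4.72%

4.72%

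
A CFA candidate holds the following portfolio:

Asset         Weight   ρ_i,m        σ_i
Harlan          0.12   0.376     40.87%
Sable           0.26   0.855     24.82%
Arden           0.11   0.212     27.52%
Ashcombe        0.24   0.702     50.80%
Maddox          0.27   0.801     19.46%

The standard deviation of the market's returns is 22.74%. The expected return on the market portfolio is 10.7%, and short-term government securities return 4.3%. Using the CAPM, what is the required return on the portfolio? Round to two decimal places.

β_Harlan = 0.376 × 40.87% / 22.74% = 0.6758
β_Sable = 0.855 × 24.82% / 22.74% = 0.9332
β_Arden = 0.212 × 27.52% / 22.74% = 0.2566
β_Ashcombe = 0.702 × 50.80% / 22.74% = 1.5682
β_Maddox = 0.801 × 19.46% / 22.74% = 0.6855
β_P = Σ w_i β_i = 0.12×0.6758 + 0.26×0.9332 + 0.11×0.2566 + 0.24×1.5682 + 0.27×0.6855 = 0.9134
MRP = 10.7% − 4.3% = 6.40%
E(R_P) = R_f + β_P × MRP = 4.3% + 0.9134 × 6.4% = 10.15%

10.15%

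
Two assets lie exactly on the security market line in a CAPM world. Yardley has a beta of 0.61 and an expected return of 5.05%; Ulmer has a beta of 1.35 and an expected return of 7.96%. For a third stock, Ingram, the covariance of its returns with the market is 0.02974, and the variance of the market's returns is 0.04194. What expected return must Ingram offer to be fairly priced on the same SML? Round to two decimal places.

5.44%

MRP = (7.96% − 5.05%) / (1.35 − 0.61) = 3.9324%
R_f = 5.05% − 0.61 × 3.9324% = 2.6512%
β_Ingram = Cov / Var(R_m) = 0.02974 / 0.04194 = 0.7091
E(R_Ingram) = R_f + β × MRP = 2.6512% + 0.7091 × 3.9324% = 5.44%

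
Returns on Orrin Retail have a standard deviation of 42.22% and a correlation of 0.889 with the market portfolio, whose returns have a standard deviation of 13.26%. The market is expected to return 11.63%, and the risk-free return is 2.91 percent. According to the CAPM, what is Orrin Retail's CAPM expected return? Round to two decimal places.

β = ρ × σ_i / σ_m = 0.889 × 42.22% / 13.26% = 2.8306
MRP = 11.63% − 2.91% = 8.72%
E(R) = 2.91% + 2.8306 × 8.72% = 27.59%

27.59%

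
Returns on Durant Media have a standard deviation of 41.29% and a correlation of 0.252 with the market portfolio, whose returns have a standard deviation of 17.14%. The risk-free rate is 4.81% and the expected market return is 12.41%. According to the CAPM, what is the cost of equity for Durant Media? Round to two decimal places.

9.42%

β = ρ × σ_i / σ_m = 0.252 × 41.29% / 17.14% = 0.6071
MRP = 12.41% − 4.81% = 7.60%
E(R) = 4.81% + 0.6071 × 7.60% = 9.42%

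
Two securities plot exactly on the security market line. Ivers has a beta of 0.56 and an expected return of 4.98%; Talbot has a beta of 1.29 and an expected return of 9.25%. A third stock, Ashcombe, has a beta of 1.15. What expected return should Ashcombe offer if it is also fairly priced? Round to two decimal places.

MRP (SML slope) = (9.25% − 4.98%) / (1.29 − 0.56) = 4.27% / 0.73 = 5.8493%
R_f (intercept) = 4.98% − 0.56 × 5.8493% = 1.7044%
E(R_Ashcombe) = R_f + β × MRP = 1.7044% + 1.15 × 5.8493% = 8.43%

8.43%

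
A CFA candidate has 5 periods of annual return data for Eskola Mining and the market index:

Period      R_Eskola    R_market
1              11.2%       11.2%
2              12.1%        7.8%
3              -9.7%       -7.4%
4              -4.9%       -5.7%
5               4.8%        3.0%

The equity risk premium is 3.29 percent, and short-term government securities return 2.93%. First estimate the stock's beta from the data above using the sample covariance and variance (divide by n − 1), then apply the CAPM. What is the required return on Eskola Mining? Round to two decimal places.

Mean R_i = (11.2 + 12.1 − 9.7 − 4.9 + 4.8) / 5 = 2.7000%
Mean R_m = (11.2 + 7.8 − 7.4 − 5.7 + 3.0) / 5 = 1.7800%
Σ(R_i − R̄_i)(R_m − R̄_m) = 309.9000  ⇒  Cov = 309.9000 / 4 = 77.4750
Σ(R_m − R̄_m)² = 266.6880  ⇒  Var(R_m) = 266.6880 / 4 = 66.6720
β = Cov / Var(R_m) = 77.4750 / 66.6720 = 1.1620
E(R) = R_f + β × MRP = 2.93% + 1.1620 × 3.29% = 6.75%

6.75%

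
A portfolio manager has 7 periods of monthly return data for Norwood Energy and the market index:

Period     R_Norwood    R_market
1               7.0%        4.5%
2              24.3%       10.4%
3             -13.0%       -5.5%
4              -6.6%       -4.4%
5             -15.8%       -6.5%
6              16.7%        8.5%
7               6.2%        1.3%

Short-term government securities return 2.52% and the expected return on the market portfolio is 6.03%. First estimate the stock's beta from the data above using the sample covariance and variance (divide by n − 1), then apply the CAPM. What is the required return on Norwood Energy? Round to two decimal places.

Mean R_i = (7.0 + 24.3 − 13.0 − 6.6 − 15.8 + 16.7 + 6.2) / 7 = 2.6857%
Mean R_m = (4.5 + 10.4 − 5.5 − 4.4 − 6.5 + 8.5 + 1.3) / 7 = 1.1857%
Σ(R_i − R̄_i)(R_m − R̄_m) = 615.1786  ⇒  Cov = 615.1786 / 6 = 102.5298
Σ(R_m − R̄_m)² = 284.3686  ⇒  Var(R_m) = 284.3686 / 6 = 47.3948
β = Cov / Var(R_m) = 102.5298 / 47.3948 = 2.1633
MRP = 6.03% − 2.52% = 3.51%
E(R) = R_f + β × MRP = 2.52% + 2.1633 × 3.51% = 10.11%

10.11%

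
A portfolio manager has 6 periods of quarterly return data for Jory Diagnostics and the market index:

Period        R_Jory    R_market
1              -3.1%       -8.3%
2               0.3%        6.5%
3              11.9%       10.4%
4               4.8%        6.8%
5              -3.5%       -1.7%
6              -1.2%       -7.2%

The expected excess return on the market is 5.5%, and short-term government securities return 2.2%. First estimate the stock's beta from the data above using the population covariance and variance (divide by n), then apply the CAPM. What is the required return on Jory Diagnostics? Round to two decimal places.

5.51%

Mean R_i = (-3.1 + 0.3 + 11.9 + 4.8 − 3.5 − 1.2) / 6 = 1.5333%
Mean R_m = (-8.3 + 6.5 + 10.4 + 6.8 − 1.7 − 7.2) / 6 = 1.0833%
Σ(R_i − R̄_i)(R_m − R̄_m) = 188.7033  ⇒  Cov = 188.7033 / 6 = 31.4506
Σ(R_m − R̄_m)² = 313.2283  ⇒  Var(R_m) = 313.2283 / 6 = 52.2047
β = Cov / Var(R_m) = 31.4506 / 52.2047 = 0.6024
E(R) = R_f + β × MRP = 2.2% + 0.6024 × 5.5% = 5.51%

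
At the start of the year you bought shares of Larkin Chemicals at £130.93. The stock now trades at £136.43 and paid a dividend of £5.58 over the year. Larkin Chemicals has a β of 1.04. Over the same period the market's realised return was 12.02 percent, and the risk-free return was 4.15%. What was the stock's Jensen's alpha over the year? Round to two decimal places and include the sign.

-3.87%

Realised HPR = (P1 + D1 − P0) / P0 = (136.43 + 5.58 − 130.93) / 130.93 = 11.08 / 130.93 = 8.4625%
MRP = 12.02% − 4.15% = 7.87%
CAPM required = R_f + β·MRP = 4.15% + 1.04 × 7.87% = 12.3348%
α = realised − required = 8.4625% − 12.3348% = -3.87%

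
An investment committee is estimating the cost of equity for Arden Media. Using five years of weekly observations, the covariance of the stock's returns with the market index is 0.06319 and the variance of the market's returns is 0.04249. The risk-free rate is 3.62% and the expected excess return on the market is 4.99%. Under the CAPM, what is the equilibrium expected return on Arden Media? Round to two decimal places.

β = Cov(R_i, R_m) / Var(R_m) = 0.06319 / 0.04249 = 1.4872
E(R) = R_f + β × MRP = 3.62% + 1.4872 × 4.99% = 11.04%

11.04%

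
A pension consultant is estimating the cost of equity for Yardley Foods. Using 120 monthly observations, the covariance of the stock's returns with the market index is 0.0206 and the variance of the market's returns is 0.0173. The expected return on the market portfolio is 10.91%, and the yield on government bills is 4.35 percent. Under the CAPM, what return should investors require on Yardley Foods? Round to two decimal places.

β = Cov(R_i, R_m) / Var(R_m) = 0.0206 / 0.0173 = 1.1908
MRP = 10.91% − 4.35% = 6.56%
E(R) = R_f + β × MRP = 4.35% + 1.1908 × 6.56% = 12.16%

12.16%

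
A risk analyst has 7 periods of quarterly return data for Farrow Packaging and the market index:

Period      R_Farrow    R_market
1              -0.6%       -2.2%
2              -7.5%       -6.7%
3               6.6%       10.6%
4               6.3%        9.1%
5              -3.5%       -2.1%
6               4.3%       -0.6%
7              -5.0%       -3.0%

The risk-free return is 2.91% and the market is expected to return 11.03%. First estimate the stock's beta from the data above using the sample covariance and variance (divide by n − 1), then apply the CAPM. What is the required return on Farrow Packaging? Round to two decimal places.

9.22%

Mean R_i = (-0.6 − 7.5 + 6.6 + 6.3 − 3.5 + 4.3 − 5.0) / 7 = 0.0857%
Mean R_m = (-2.2 − 6.7 + 10.6 + 9.1 − 2.1 − 0.6 − 3.0) / 7 = 0.7286%
Σ(R_i − R̄_i)(R_m − R̄_m) = 198.1929  ⇒  Cov = 198.1929 / 6 = 33.0322
Σ(R_m − R̄_m)² = 254.9543  ⇒  Var(R_m) = 254.9543 / 6 = 42.4924
β = Cov / Var(R_m) = 33.0322 / 42.4924 = 0.7774
MRP = 11.03% − 2.91% = 8.12%
E(R) = R_f + β × MRP = 2.91% + 0.7774 × 8.12% = 9.22%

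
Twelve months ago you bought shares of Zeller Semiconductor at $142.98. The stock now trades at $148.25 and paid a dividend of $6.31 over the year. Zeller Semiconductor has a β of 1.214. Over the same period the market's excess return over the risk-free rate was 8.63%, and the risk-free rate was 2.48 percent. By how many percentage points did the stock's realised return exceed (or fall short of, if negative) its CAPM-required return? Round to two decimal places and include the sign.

-4.86%

Realised HPR = (P1 + D1 − P0) / P0 = (148.25 + 6.31 − 142.98) / 142.98 = 11.58 / 142.98 = 8.0990%
CAPM required = R_f + β·MRP = 2.48% + 1.214 × 8.63% = 12.95682%
α = realised − required = 8.0990% − 12.95682% = -4.86%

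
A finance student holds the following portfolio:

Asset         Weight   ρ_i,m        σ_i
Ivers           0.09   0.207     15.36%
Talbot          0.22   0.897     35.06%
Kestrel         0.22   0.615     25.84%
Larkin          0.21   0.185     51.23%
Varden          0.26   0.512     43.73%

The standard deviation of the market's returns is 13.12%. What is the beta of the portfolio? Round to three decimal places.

1.411

β_Ivers = 0.207 × 15.36% / 13.12% = 0.2423
β_Talbot = 0.897 × 35.06% / 13.12% = 2.3970
β_Kestrel = 0.615 × 25.84% / 13.12% = 1.2113
β_Larkin = 0.185 × 51.23% / 13.12% = 0.7224
β_Varden = 0.512 × 43.73% / 13.12% = 1.7065
β_P = Σ w_i β_i = 0.09×0.2423 + 0.22×2.3970 + 0.22×1.2113 + 0.21×0.7224 + 0.26×1.7065 = 1.4110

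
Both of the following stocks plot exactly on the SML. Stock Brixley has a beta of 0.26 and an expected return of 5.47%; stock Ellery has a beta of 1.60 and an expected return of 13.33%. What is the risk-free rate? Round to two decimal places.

Both satisfy E(R) = R_f + β·MRP, so the slope of the SML is
MRP = (13.33% − 5.47%) / (1.60 − 0.26) = 7.86% / 1.34 = 5.8657%
R_f = E(R_Brixley) − β_Brixley·MRP = 5.47% − 0.26 × 5.8657% = 3.9449%

3.94%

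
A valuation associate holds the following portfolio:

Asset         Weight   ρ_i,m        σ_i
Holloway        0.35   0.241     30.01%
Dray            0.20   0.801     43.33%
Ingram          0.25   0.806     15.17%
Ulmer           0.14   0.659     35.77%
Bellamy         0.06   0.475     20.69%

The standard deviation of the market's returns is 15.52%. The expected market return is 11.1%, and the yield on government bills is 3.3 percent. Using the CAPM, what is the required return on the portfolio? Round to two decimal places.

β_Holloway = 0.241 × 30.01% / 15.52% = 0.4660
β_Dray = 0.801 × 43.33% / 15.52% = 2.2363
β_Ingram = 0.806 × 15.17% / 15.52% = 0.7878
β_Ulmer = 0.659 × 35.77% / 15.52% = 1.5188
β_Bellamy = 0.475 × 20.69% / 15.52% = 0.6332
β_P = Σ w_i β_i = 0.35×0.4660 + 0.20×2.2363 + 0.25×0.7878 + 0.14×1.5188 + 0.06×0.6332 = 1.0579
MRP = 11.1% − 3.3% = 7.80%
E(R_P) = R_f + β_P × MRP = 3.3% + 1.0579 × 7.8% = 11.55%

11.55%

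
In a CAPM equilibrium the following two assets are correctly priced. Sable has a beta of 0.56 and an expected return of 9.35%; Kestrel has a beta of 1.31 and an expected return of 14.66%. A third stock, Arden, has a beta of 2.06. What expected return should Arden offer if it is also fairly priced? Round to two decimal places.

MRP (SML slope) = (14.66% − 9.35%) / (1.31 − 0.56) = 5.31% / 0.75 = 7.0800%
R_f (intercept) = 9.35% − 0.56 × 7.0800% = 5.3852%
E(R_Arden) = R_f + β × MRP = 5.3852% + 2.06 × 7.0800% = 19.97%

19.97%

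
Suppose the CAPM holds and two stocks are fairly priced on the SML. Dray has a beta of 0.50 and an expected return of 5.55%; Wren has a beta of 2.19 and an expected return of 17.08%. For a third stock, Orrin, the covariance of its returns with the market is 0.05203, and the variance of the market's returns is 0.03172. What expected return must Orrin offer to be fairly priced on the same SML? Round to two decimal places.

13.33%

MRP = (17.08% − 5.55%) / (2.19 − 0.50) = 6.8225%
R_f = 5.55% − 0.50 × 6.8225% = 2.1388%
β_Orrin = Cov / Var(R_m) = 0.05203 / 0.03172 = 1.6403
E(R_Orrin) = R_f + β × MRP = 2.1388% + 1.6403 × 6.8225% = 13.33%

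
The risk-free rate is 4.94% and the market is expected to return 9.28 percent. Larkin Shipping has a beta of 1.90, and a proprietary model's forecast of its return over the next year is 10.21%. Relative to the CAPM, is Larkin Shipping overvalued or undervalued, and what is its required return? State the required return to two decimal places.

MRP = 9.28% − 4.94% = 4.34%
Required return = R_f + β·MRP = 4.94% + 1.90 × 4.34% = 13.19%
Forecast 10.21% < required 13.19% → the stock plots below the SML → overvalued.

Overvalued; required return 13.19%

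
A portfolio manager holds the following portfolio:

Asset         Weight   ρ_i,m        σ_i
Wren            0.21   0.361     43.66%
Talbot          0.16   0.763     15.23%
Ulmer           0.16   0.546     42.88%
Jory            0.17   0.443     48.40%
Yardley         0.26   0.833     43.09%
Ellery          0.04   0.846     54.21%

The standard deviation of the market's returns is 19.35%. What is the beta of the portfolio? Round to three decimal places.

1.226

β_Wren = 0.361 × 43.66% / 19.35% = 0.8145
β_Talbot = 0.763 × 15.23% / 19.35% = 0.6005
β_Ulmer = 0.546 × 42.88% / 19.35% = 1.2099
β_Jory = 0.443 × 48.40% / 19.35% = 1.1081
β_Yardley = 0.833 × 43.09% / 19.35% = 1.8550
β_Ellery = 0.846 × 54.21% / 19.35% = 2.3701
β_P = Σ w_i β_i = 0.21×0.8145 + 0.16×0.6005 + 0.16×1.2099 + 0.17×1.1081 + 0.26×1.8550 + 0.04×2.3701 = 1.2262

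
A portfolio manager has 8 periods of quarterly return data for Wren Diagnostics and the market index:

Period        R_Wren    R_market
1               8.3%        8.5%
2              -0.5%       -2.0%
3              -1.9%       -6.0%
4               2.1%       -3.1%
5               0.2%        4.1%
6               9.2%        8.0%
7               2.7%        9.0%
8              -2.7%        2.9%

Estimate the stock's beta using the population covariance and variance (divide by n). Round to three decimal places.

Mean R_i = (8.3 − 0.5 − 1.9 + 2.1 + 0.2 + 9.2 + 2.7 − 2.7) / 8 = 2.1750%
Mean R_m = (8.5 − 2.0 − 6.0 − 3.1 + 4.1 + 8.0 + 9.0 + 2.9) / 8 = 2.6750%
Σ(R_i − R̄_i)(R_m − R̄_m) = 120.7850  ⇒  Cov = 120.7850 / 8 = 15.0981
Σ(R_m − R̄_m)² = 234.8350  ⇒  Var(R_m) = 234.8350 / 8 = 29.3544
β = Cov / Var(R_m) = 15.0981 / 29.3544 = 0.5143

0.514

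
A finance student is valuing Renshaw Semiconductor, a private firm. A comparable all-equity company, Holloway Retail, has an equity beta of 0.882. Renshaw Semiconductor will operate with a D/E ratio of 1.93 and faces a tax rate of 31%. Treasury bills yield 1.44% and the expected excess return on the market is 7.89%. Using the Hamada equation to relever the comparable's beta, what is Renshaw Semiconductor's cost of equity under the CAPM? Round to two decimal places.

17.67%

β_L = β_U × [1 + (1 − t)(D/E)] = 0.882 × [1 + (1 − 0.31) × 1.93]
    = 0.882 × [1 + 0.69 × 1.93] = 0.882 × 2.3317 = 2.0566
E(R) = R_f + β_L × MRP = 1.44% + 2.0566 × 7.89% = 17.67%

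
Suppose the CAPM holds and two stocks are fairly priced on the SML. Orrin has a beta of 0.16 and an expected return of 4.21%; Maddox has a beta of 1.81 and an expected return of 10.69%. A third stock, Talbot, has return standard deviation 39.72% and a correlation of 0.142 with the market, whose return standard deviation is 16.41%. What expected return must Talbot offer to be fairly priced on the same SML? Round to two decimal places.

4.93%

MRP = (10.69% − 4.21%) / (1.81 − 0.16) = 3.9273%
R_f = 4.21% − 0.16 × 3.9273% = 3.5816%
β_Talbot = ρ·σ_i/σ_m = 0.142 × 39.72 / 16.41 = 0.3437
E(R_Talbot) = R_f + β × MRP = 3.5816% + 0.3437 × 3.9273% = 4.93%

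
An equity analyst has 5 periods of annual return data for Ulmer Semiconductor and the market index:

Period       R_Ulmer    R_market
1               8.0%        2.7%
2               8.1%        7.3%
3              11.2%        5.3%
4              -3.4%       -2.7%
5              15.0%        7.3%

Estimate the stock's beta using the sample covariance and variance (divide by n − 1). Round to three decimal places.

Mean R_i = (8.0 + 8.1 + 11.2 − 3.4 + 15.0) / 5 = 7.7800%
Mean R_m = (2.7 + 7.3 + 5.3 − 2.7 + 7.3) / 5 = 3.9800%
Σ(R_i − R̄_i)(R_m − R̄_m) = 103.9480  ⇒  Cov = 103.9480 / 4 = 25.9870
Σ(R_m − R̄_m)² = 70.0480  ⇒  Var(R_m) = 70.0480 / 4 = 17.5120
β = Cov / Var(R_m) = 25.9870 / 17.5120 = 1.4840

1.484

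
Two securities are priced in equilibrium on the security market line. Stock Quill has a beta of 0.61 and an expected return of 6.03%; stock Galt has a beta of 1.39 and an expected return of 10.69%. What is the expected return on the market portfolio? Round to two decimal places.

Both satisfy E(R) = R_f + β·MRP, so the slope of the SML is
MRP = (10.69% − 6.03%) / (1.39 − 0.61) = 4.66% / 0.78 = 5.9744%
R_f = E(R_Quill) − β_Quill·MRP = 6.03% − 0.61 × 5.9744% = 2.3856%
E(R_m) = R_f + MRP = 2.3856% + 5.9744% = 8.36%

8.36%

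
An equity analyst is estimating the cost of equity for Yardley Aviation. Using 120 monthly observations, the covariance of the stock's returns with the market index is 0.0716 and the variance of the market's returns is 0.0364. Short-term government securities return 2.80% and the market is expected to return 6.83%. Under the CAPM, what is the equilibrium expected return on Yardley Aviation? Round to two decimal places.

10.73%

β = Cov(R_i, R_m) / Var(R_m) = 0.0716 / 0.0364 = 1.9670
MRP = 6.83% − 2.80% = 4.03%
E(R) = R_f + β × MRP = 2.80% + 1.9670 × 4.03% = 10.73%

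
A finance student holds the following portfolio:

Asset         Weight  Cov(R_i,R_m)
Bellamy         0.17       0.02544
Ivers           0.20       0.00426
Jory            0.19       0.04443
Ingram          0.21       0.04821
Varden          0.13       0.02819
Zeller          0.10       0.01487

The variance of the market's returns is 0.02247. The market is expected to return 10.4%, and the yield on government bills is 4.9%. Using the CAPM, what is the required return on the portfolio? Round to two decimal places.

11.97%

β_Bellamy = 0.02544 / 0.02247 = 1.1322
β_Ivers = 0.00426 / 0.02247 = 0.1896
β_Jory = 0.04443 / 0.02247 = 1.9773
β_Ingram = 0.04821 / 0.02247 = 2.1455
β_Varden = 0.02819 / 0.02247 = 1.2546
β_Zeller = 0.01487 / 0.02247 = 0.6618
β_P = Σ w_i β_i = 0.17×1.1322 + 0.20×0.1896 + 0.19×1.9773 + 0.21×2.1455 + 0.13×1.2546 + 0.10×0.6618 = 1.2859
MRP = 10.4% − 4.9% = 5.50%
E(R_P) = R_f + β_P × MRP = 4.9% + 1.2859 × 5.5% = 11.97%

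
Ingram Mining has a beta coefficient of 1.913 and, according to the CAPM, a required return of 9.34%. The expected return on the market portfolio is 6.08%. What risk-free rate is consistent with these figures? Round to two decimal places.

E(R) = R_f + β(E(R_m) − R_f) = R_f(1 − β) + β·E(R_m)
9.34% = R_f × (1 − 1.913) + 1.913 × 6.08%
9.34% = R_f × -0.913 + 11.63104%
R_f = (9.34% − 11.63104%) / -0.913 = 2.51%

2.51%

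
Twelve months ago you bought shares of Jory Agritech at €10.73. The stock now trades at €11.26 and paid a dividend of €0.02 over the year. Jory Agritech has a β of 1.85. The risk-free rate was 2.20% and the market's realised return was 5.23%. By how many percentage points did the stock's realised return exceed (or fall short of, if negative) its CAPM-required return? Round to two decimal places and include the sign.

-2.68%

Realised HPR = (P1 + D1 − P0) / P0 = (11.26 + 0.02 − 10.73) / 10.73 = 0.55 / 10.73 = 5.1258%
MRP = 5.23% − 2.20% = 3.03%
CAPM required = R_f + β·MRP = 2.20% + 1.85 × 3.03% = 7.8055%
α = realised − required = 5.1258% − 7.8055% = -2.68%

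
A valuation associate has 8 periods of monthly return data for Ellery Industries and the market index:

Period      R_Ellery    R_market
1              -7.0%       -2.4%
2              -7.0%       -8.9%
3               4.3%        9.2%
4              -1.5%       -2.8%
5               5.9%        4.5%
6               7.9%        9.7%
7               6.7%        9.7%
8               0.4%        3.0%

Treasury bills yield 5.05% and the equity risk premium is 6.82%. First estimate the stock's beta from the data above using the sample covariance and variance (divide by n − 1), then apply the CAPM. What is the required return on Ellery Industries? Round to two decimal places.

10.47%

Mean R_i = (-7.0 − 7.0 + 4.3 − 1.5 + 5.9 + 7.9 + 6.7 + 0.4) / 8 = 1.2125%
Mean R_m = (-2.4 − 8.9 + 9.2 − 2.8 + 4.5 + 9.7 + 9.7 + 3.0) / 8 = 2.7500%
Σ(R_i − R̄_i)(R_m − R̄_m) = 265.5550  ⇒  Cov = 265.5550 / 7 = 37.9364
Σ(R_m − R̄_m)² = 334.3800  ⇒  Var(R_m) = 334.3800 / 7 = 47.7686
β = Cov / Var(R_m) = 37.9364 / 47.7686 = 0.7942
E(R) = R_f + β × MRP = 5.05% + 0.7942 × 6.82% = 10.47%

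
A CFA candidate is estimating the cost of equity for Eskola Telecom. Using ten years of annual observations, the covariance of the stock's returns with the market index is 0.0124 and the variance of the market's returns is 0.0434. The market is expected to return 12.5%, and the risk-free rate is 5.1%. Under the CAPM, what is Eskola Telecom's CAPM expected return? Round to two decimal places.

β = Cov(R_i, R_m) / Var(R_m) = 0.0124 / 0.0434 = 0.2857
MRP = 12.5% − 5.1% = 7.40%
E(R) = R_f + β × MRP = 5.1% + 0.2857 × 7.4% = 7.21%

7.21%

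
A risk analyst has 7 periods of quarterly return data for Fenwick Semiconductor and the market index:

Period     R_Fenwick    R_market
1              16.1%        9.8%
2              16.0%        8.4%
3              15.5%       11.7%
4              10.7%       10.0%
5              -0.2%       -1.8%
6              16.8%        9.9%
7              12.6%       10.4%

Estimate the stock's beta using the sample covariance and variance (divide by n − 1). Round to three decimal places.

Mean R_i = (16.1 + 16.0 + 15.5 + 10.7 − 0.2 + 16.8 + 12.6) / 7 = 12.5000%
Mean R_m = (9.8 + 8.4 + 11.7 + 10.0 − 1.8 + 9.9 + 10.4) / 7 = 8.3429%
Σ(R_i − R̄_i)(R_m − R̄_m) = 148.2500  ⇒  Cov = 148.2500 / 6 = 24.7083
Σ(R_m − R̄_m)² = 125.6771  ⇒  Var(R_m) = 125.6771 / 6 = 20.9462
β = Cov / Var(R_m) = 24.7083 / 20.9462 = 1.1796

1.180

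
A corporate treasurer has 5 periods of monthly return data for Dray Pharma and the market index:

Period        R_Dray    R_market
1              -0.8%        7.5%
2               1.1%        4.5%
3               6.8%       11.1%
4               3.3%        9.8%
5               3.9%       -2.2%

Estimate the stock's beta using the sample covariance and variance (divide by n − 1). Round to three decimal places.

0.093

Mean R_i = (-0.8 + 1.1 + 6.8 + 3.3 + 3.9) / 5 = 2.8600%
Mean R_m = (7.5 + 4.5 + 11.1 + 9.8 − 2.2) / 5 = 6.1400%
Σ(R_i − R̄_i)(R_m − R̄_m) = 10.3880  ⇒  Cov = 10.3880 / 4 = 2.5970
Σ(R_m − R̄_m)² = 112.0920  ⇒  Var(R_m) = 112.0920 / 4 = 28.0230
β = Cov / Var(R_m) = 2.5970 / 28.0230 = 0.0927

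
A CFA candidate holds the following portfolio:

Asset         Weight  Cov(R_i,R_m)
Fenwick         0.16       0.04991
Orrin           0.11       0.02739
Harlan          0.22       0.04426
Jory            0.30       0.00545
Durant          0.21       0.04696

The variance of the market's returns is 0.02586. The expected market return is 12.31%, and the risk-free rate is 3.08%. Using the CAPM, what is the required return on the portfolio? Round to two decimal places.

β_Fenwick = 0.04991 / 0.02586 = 1.9300
β_Orrin = 0.02739 / 0.02586 = 1.0592
β_Harlan = 0.04426 / 0.02586 = 1.7115
β_Jory = 0.00545 / 0.02586 = 0.2108
β_Durant = 0.04696 / 0.02586 = 1.8159
β_P = Σ w_i β_i = 0.16×1.9300 + 0.11×1.0592 + 0.22×1.7115 + 0.30×0.2108 + 0.21×1.8159 = 1.2464
MRP = 12.31% − 3.08% = 9.23%
E(R_P) = R_f + β_P × MRP = 3.08% + 1.2464 × 9.23% = 14.58%

14.58%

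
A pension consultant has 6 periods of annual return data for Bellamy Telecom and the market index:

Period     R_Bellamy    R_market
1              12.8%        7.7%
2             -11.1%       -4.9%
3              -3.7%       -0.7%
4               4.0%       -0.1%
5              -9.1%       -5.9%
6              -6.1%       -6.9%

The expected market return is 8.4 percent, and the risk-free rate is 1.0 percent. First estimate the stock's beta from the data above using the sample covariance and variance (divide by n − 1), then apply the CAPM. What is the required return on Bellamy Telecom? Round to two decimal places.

Mean R_i = (12.8 − 11.1 − 3.7 + 4.0 − 9.1 − 6.1) / 6 = -2.2000%
Mean R_m = (7.7 − 4.9 − 0.7 − 0.1 − 5.9 − 6.9) / 6 = -1.8000%
Σ(R_i − R̄_i)(R_m − R̄_m) = 227.1600  ⇒  Cov = 227.1600 / 5 = 45.4320
Σ(R_m − R̄_m)² = 146.7800  ⇒  Var(R_m) = 146.7800 / 5 = 29.3560
β = Cov / Var(R_m) = 45.4320 / 29.3560 = 1.5476
MRP = 8.4% − 1.0% = 7.40%
E(R) = R_f + β × MRP = 1.0% + 1.5476 × 7.4% = 12.45%

12.45%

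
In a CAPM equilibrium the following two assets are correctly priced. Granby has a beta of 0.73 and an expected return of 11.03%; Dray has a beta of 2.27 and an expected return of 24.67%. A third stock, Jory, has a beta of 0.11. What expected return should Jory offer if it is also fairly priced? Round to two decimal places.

MRP (SML slope) = (24.67% − 11.03%) / (2.27 − 0.73) = 13.64% / 1.54 = 8.8571%
R_f (intercept) = 11.03% − 0.73 × 8.8571% = 4.5643%
E(R_Jory) = R_f + β × MRP = 4.5643% + 0.11 × 8.8571% = 5.54%

5.54%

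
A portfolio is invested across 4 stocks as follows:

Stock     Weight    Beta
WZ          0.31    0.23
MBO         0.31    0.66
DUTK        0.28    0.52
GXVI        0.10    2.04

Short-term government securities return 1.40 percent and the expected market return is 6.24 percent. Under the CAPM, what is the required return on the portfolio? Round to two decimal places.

β_P = Σ w_i β_i = 0.31×0.23 + 0.31×0.66 + 0.28×0.52 + 0.10×2.04 = 0.6255
MRP = 6.24% − 1.40% = 4.84%
E(R_P) = R_f + β_P × MRP = 1.40% + 0.6255 × 4.84% = 4.43%

4.43%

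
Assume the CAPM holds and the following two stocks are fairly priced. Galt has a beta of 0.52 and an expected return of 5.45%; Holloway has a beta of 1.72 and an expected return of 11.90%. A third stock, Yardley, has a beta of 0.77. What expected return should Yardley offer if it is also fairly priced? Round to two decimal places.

6.79%

MRP (SML slope) = (11.90% − 5.45%) / (1.72 − 0.52) = 6.45% / 1.20 = 5.3750%
R_f (intercept) = 5.45% − 0.52 × 5.3750% = 2.6550%
E(R_Yardley) = R_f + β × MRP = 2.6550% + 0.77 × 5.3750% = 6.79%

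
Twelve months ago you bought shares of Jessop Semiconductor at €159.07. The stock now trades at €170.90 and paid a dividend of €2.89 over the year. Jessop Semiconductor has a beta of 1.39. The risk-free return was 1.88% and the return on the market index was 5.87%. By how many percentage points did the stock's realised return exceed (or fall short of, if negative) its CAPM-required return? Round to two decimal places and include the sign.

+1.83%

Realised HPR = (P1 + D1 − P0) / P0 = (170.90 + 2.89 − 159.07) / 159.07 = 14.72 / 159.07 = 9.2538%
MRP = 5.87% − 1.88% = 3.99%
CAPM required = R_f + β·MRP = 1.88% + 1.39 × 3.99% = 7.4261%
α = realised − required = 9.2538% − 7.4261% = +1.83%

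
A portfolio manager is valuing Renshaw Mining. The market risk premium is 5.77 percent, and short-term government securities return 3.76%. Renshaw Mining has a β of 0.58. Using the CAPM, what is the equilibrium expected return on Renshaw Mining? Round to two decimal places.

E(R) = R_f + β × MRP = 3.76% + 0.58 × 5.77% = 7.11%

7.11%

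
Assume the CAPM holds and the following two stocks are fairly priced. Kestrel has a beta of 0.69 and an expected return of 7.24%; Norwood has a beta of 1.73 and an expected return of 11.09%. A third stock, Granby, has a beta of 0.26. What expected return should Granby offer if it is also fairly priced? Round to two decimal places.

MRP (SML slope) = (11.09% − 7.24%) / (1.73 − 0.69) = 3.85% / 1.04 = 3.7019%
R_f (intercept) = 7.24% − 0.69 × 3.7019% = 4.6857%
E(R_Granby) = R_f + β × MRP = 4.6857% + 0.26 × 3.7019% = 5.65%

5.65%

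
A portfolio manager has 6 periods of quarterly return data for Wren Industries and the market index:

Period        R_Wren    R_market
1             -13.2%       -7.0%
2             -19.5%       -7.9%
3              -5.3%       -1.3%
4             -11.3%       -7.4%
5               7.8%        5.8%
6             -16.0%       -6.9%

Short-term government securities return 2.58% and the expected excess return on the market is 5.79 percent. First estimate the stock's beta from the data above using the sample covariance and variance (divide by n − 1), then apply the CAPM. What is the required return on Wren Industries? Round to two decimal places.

12.63%

Mean R_i = (-13.2 − 19.5 − 5.3 − 11.3 + 7.8 − 16.0) / 6 = -9.5833%
Mean R_m = (-7.0 − 7.9 − 1.3 − 7.4 + 5.8 − 6.9) / 6 = -4.1167%
Σ(R_i − R̄_i)(R_m − R̄_m) = 255.8917  ⇒  Cov = 255.8917 / 5 = 51.1783
Σ(R_m − R̄_m)² = 147.4283  ⇒  Var(R_m) = 147.4283 / 5 = 29.4857
β = Cov / Var(R_m) = 51.1783 / 29.4857 = 1.7357
E(R) = R_f + β × MRP = 2.58% + 1.7357 × 5.79% = 12.63%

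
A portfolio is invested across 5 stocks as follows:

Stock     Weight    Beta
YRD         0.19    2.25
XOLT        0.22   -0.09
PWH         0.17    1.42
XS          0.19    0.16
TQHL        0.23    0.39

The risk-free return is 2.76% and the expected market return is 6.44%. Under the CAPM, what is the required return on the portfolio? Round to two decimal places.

β_P = Σ w_i β_i = 0.19×2.25 + 0.22×-0.09 + 0.17×1.42 + 0.19×0.16 + 0.23×0.39 = 0.7692
MRP = 6.44% − 2.76% = 3.68%
E(R_P) = R_f + β_P × MRP = 2.76% + 0.7692 × 3.68% = 5.59%

5.59%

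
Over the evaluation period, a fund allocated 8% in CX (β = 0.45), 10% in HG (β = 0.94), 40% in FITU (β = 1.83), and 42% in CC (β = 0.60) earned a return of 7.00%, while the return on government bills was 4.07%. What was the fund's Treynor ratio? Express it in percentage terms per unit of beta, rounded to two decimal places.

β_P = 0.08×0.45 + 0.10×0.94 + 0.40×1.83 + 0.42×0.60 = 1.1140
Treynor = (R_P − R_f) / β_P = (7.00% − 4.07%) / 1.1140 = 2.93% / 1.1140 = 2.63%

2.63%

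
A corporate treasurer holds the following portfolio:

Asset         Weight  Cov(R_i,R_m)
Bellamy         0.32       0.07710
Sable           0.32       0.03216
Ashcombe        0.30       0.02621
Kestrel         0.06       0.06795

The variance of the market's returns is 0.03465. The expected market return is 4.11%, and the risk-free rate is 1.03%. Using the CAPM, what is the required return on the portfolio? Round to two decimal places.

β_Bellamy = 0.07710 / 0.03465 = 2.2251
β_Sable = 0.03216 / 0.03465 = 0.9281
β_Ashcombe = 0.02621 / 0.03465 = 0.7564
β_Kestrel = 0.06795 / 0.03465 = 1.9610
β_P = Σ w_i β_i = 0.32×2.2251 + 0.32×0.9281 + 0.30×0.7564 + 0.06×1.9610 = 1.3536
MRP = 4.11% − 1.03% = 3.08%
E(R_P) = R_f + β_P × MRP = 1.03% + 1.3536 × 3.08% = 5.20%

5.20%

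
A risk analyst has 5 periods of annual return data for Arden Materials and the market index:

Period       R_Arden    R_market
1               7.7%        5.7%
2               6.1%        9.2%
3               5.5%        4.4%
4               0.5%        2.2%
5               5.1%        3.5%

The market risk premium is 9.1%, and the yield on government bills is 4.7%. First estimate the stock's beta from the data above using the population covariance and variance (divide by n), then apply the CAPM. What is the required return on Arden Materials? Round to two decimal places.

Mean R_i = (7.7 + 6.1 + 5.5 + 0.5 + 5.1) / 5 = 4.9800%
Mean R_m = (5.7 + 9.2 + 4.4 + 2.2 + 3.5) / 5 = 5.0000%
Σ(R_i − R̄_i)(R_m − R̄_m) = 18.6600  ⇒  Cov = 18.6600 / 5 = 3.7320
Σ(R_m − R̄_m)² = 28.5800  ⇒  Var(R_m) = 28.5800 / 5 = 5.7160
β = Cov / Var(R_m) = 3.7320 / 5.7160 = 0.6529
E(R) = R_f + β × MRP = 4.7% + 0.6529 × 9.1% = 10.64%

10.64%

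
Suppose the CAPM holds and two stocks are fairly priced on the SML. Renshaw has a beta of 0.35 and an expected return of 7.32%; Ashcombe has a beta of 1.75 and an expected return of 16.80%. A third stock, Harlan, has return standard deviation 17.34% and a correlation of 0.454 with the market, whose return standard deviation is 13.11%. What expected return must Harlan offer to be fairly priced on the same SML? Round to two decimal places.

MRP = (16.80% − 7.32%) / (1.75 − 0.35) = 6.7714%
R_f = 7.32% − 0.35 × 6.7714% = 4.9500%
β_Harlan = ρ·σ_i/σ_m = 0.454 × 17.34 / 13.11 = 0.6005
E(R_Harlan) = R_f + β × MRP = 4.9500% + 0.6005 × 6.7714% = 9.02%

9.02%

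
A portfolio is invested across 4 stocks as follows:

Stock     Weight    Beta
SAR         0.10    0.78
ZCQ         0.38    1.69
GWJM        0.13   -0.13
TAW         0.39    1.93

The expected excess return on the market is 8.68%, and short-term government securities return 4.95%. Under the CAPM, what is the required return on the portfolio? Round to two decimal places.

β_P = Σ w_i β_i = 0.10×0.78 + 0.38×1.69 + 0.13×-0.13 + 0.39×1.93 = 1.4560
E(R_P) = R_f + β_P × MRP = 4.95% + 1.4560 × 8.68% = 17.59%

17.59%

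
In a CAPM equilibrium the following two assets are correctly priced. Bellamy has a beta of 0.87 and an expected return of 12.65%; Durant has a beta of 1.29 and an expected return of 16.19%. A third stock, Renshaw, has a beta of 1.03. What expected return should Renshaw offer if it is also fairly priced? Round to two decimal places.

MRP (SML slope) = (16.19% − 12.65%) / (1.29 − 0.87) = 3.54% / 0.42 = 8.4286%
R_f (intercept) = 12.65% − 0.87 × 8.4286% = 5.3171%
E(R_Renshaw) = R_f + β × MRP = 5.3171% + 1.03 × 8.4286% = 14.00%

14.00%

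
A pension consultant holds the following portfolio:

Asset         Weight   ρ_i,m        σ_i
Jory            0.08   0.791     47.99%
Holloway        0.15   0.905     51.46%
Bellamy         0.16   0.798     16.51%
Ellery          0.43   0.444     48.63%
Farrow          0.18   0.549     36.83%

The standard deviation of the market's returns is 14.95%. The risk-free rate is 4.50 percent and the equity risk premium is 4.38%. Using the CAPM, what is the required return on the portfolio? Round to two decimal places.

11.84%

β_Jory = 0.791 × 47.99% / 14.95% = 2.5391
β_Holloway = 0.905 × 51.46% / 14.95% = 3.1151
β_Bellamy = 0.798 × 16.51% / 14.95% = 0.8813
β_Ellery = 0.444 × 48.63% / 14.95% = 1.4443
β_Farrow = 0.549 × 36.83% / 14.95% = 1.3525
β_P = Σ w_i β_i = 0.08×2.5391 + 0.15×3.1151 + 0.16×0.8813 + 0.43×1.4443 + 0.18×1.3525 = 1.6759
E(R_P) = R_f + β_P × MRP = 4.50% + 1.6759 × 4.38% = 11.84%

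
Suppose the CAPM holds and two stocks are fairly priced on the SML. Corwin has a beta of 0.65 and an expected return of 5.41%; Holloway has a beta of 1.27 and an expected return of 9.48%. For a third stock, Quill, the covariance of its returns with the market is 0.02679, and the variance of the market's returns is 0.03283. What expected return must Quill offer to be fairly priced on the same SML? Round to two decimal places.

MRP = (9.48% − 5.41%) / (1.27 − 0.65) = 6.5645%
R_f = 5.41% − 0.65 × 6.5645% = 1.1431%
β_Quill = Cov / Var(R_m) = 0.02679 / 0.03283 = 0.8160
E(R_Quill) = R_f + β × MRP = 1.1431% + 0.8160 × 6.5645% = 6.50%

6.50%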